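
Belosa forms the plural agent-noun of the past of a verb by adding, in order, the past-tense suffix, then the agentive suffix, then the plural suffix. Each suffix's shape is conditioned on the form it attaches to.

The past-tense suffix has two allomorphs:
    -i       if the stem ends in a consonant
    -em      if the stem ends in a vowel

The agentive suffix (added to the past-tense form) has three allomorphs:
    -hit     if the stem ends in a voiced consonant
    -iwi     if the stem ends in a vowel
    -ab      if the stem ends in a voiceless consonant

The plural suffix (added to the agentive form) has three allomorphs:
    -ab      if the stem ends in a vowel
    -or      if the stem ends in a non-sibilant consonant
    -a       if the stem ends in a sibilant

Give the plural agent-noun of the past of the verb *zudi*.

*zudi* — final sound /i/ (a vowel) → -em → *zudiem*.
The final sound of the past-tense form *zudiem* is /m/, which is a voiced consonant, so the agentive suffix is -hit, giving *zudiemhit*.
Since the final sound of the agentive form *zudiemhit* is /t/ (a non-sibilant consonant), it takes -or, giving *zudiemhitor*.

zudiemhitor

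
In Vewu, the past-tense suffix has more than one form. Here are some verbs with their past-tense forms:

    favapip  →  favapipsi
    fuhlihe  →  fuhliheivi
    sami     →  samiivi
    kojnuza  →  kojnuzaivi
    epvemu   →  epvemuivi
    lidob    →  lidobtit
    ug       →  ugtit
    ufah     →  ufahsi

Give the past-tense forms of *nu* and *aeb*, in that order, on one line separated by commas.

nuivi, aebtit

The alternation tracks the final sound of the stem — -si when the stem ends in a voiceless consonant (*favapip*, *ufah*); -tit when the stem ends in a voiced consonant (*lidob*, *ug*); -ivi when the stem ends in a vowel (*fuhlihe*, *sami*, *kojnuza*, *epvemu*).
Since the final sound of *nu* is /u/ (a vowel), it takes -ivi, giving *nuivi*.
*aeb* — final sound /b/ (a voiced consonant) → -tit → *aebtit*.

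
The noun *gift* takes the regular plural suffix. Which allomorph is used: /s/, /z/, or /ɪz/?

The stem *gift* ends in a voiceless non-sibilant consonant.
The plural suffix surfaces as /ɪz/ after sibilants, /s/ after other voiceless consonants, and /z/ after other voiced sounds.
So the plural -s on *gift* is pronounced /s/.

/s/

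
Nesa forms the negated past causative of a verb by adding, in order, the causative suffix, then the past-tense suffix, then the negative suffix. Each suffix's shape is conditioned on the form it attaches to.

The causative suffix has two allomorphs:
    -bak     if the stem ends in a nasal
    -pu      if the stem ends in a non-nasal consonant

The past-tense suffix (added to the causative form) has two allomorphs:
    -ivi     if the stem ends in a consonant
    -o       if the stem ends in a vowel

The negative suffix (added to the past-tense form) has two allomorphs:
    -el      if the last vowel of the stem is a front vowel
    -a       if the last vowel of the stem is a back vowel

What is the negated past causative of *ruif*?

*ruif*: final consonant = /f/, non-nasal → -pu → *ruifpu*.
The final sound of the causative form *ruifpu* is /u/, which is a vowel, so the past-tense suffix is -o, giving *ruifpuo*.
The past-tense form *ruifpuo*: last vowel = /o/, a back vowel → -a → *ruifpuoa*.

ruifpuoa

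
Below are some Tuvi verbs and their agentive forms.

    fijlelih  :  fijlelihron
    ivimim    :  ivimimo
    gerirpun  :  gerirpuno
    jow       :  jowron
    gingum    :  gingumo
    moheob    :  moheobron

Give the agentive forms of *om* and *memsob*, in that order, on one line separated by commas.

omo, memsobron

The pattern is nasality of the final consonant: -o when the stem ends in a nasal (*ivimim*, *gerirpun*, *gingum*); -ron when the stem ends in a non-nasal consonant (*fijlelih*, *jow*, *moheob*).
The final consonant of *om* is /m/, which is a nasal, so the suffix is -o, giving *omo*.
Since the final consonant of *memsob* is /b/ (non-nasal), it takes -ron, giving *memsobron*.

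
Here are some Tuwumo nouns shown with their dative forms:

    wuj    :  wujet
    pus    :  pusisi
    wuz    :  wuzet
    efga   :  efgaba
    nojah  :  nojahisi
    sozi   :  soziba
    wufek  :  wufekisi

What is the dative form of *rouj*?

roujet

The pattern is voicing of the final sound: -isi when the stem ends in a voiceless consonant (*pus*, *nojah*, *wufek*); -et when the stem ends in a voiced consonant (*wuj*, *wuz*); -ba when the stem ends in a vowel (*efga*, *sozi*).
*rouj* — final sound /j/ (a voiced consonant) → -et → *roujet*.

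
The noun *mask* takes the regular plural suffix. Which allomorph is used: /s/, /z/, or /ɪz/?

The stem *mask* ends in a voiceless non-sibilant consonant.
The plural suffix surfaces as /ɪz/ after sibilants, /s/ after other voiceless consonants, and /z/ after other voiced sounds.
So the plural -s on *mask* is pronounced /s/.

/s/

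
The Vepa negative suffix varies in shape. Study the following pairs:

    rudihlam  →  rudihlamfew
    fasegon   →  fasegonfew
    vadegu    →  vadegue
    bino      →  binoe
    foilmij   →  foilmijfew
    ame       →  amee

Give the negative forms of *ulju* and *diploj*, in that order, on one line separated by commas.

The alternation tracks the final sound of the stem — -few when the stem ends in a consonant (*rudihlam*, *fasegon*, *foilmij*); -e when the stem ends in a vowel (*vadegu*, *bino*, *ame*).
The final sound of *ulju* is /u/, which is a vowel, so the suffix is -e, giving *uljue*.
*diploj* — final sound /j/ (a consonant) → -few → *diplojfew*.

uljue, diplojfew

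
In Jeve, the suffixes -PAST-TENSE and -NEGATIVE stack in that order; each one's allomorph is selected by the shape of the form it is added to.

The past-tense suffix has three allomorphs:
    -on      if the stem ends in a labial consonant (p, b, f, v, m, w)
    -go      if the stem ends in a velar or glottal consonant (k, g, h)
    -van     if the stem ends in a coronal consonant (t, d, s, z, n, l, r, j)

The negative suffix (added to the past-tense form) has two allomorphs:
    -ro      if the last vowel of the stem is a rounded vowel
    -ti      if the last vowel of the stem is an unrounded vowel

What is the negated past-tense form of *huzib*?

huzibonro

*huzib*: final consonant = /b/, labial → -on → *huzibon*.
The past-tense form *huzibon* — last vowel /o/ (a rounded vowel) → -ro → *huzibonro*.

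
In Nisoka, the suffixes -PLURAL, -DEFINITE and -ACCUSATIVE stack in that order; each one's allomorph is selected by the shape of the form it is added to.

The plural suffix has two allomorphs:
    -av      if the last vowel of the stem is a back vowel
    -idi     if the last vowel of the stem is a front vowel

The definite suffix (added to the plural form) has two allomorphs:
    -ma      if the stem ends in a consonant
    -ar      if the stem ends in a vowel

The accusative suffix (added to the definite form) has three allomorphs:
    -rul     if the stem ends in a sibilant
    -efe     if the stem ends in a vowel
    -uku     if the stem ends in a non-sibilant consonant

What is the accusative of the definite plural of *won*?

Since the last vowel of *won* is /o/ (a back vowel), it takes -av, giving *wonav*.
The final sound of the plural form *wonav* is /v/, which is a consonant, so the definite suffix is -ma, giving *wonavma*.
The definite form *wonavma*: final sound = /a/, a vowel → -efe → *wonavmaefe*.

wonavmaefe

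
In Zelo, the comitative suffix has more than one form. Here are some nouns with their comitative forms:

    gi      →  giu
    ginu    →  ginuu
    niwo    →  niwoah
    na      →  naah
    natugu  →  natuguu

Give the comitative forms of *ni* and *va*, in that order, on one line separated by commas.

niu, vaah

The alternation tracks the last vowel of the stem — -u when the last vowel of the stem is a high vowel (*gi*, *ginu*, *natugu*); -ah when the last vowel of the stem is a non-high vowel (*niwo*, *na*).
*ni*: last vowel = /i/, a high vowel → -u → *niu*.
*va*: last vowel = /a/, a non-high vowel → -ah → *vaah*.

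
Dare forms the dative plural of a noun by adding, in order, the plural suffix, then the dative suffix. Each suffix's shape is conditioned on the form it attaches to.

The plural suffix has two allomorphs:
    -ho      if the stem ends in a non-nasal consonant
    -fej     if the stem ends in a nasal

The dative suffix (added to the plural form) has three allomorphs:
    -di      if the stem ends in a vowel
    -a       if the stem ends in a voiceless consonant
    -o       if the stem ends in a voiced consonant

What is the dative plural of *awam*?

*awam*: final consonant = /m/, a nasal → -fej → *awamfej*.
The final sound of the plural form *awamfej* is /j/, which is a voiced consonant, so the dative suffix is -o, giving *awamfejo*.

awamfejo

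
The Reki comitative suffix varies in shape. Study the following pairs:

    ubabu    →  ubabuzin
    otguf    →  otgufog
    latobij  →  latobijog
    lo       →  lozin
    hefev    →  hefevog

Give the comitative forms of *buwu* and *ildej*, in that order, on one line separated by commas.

buwuzin, ildejog

The alternation tracks the final sound of the stem — -og when the stem ends in a consonant (*otguf*, *latobij*, *hefev*); -zin when the stem ends in a vowel (*ubabu*, *lo*).
*buwu*: final sound = /u/, a vowel → -zin → *buwuzin*.
The final sound of *ildej* is /j/, which is a consonant, so the suffix is -og, giving *ildejog*.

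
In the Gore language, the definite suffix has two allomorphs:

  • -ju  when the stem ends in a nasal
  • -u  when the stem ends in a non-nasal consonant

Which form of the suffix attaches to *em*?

The final consonant of *em* is /m/, which is a nasal, so the suffix is -ju.

-ju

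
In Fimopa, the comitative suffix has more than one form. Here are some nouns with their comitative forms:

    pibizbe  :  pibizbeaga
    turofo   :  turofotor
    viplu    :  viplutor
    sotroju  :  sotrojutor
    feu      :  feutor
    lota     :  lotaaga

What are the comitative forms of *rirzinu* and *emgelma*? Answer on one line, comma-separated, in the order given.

The pattern is rounding harmony: -tor when the last vowel of the stem is a rounded vowel (*turofo*, *viplu*, *sotroju*, *feu*); -aga when the last vowel of the stem is an unrounded vowel (*pibizbe*, *lota*).
*rirzinu*: last vowel = /u/, a rounded vowel → -tor → *rirzinutor*.
*emgelma*: last vowel = /a/, an unrounded vowel → -aga → *emgelmaaga*.

rirzinutor, emgelmaaga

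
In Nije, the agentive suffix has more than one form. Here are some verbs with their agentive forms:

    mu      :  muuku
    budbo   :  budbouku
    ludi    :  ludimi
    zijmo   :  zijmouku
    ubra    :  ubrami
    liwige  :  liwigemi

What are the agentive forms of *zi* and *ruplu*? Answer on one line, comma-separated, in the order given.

zimi, rupluuku

The suffix is conditioned by the last vowel: -uku when the last vowel of the stem is a rounded vowel (*mu*, *budbo*, *zijmo*); -mi when the last vowel of the stem is an unrounded vowel (*ludi*, *ubra*, *liwige*).
*zi* — last vowel /i/ (an unrounded vowel) → -mi → *zimi*.
*ruplu* — last vowel /u/ (a rounded vowel) → -uku → *rupluuku*.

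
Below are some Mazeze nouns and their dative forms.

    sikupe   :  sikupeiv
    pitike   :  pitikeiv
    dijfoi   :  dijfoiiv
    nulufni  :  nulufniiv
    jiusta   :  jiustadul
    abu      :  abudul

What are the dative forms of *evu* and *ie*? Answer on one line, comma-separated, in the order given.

The alternation tracks the last vowel of the stem — -iv when the last vowel of the stem is a front vowel (*sikupe*, *pitike*, *dijfoi*, *nulufni*); -dul when the last vowel of the stem is a back vowel (*jiusta*, *abu*).
*evu*: last vowel = /u/, a back vowel → -dul → *evudul*.
*ie*: last vowel = /e/, a front vowel → -iv → *ieiv*.

evudul, ieiv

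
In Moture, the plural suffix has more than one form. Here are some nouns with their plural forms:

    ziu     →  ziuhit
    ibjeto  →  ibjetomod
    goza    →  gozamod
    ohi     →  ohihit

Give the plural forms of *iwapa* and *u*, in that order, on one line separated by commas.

The alternation tracks the last vowel of the stem — -hit when the last vowel of the stem is a high vowel (*ziu*, *ohi*); -mod when the last vowel of the stem is a non-high vowel (*ibjeto*, *goza*).
Since the last vowel of *iwapa* is /a/ (a non-high vowel), it takes -mod, giving *iwapamod*.
The last vowel of *u* is /u/, which is a high vowel, so the suffix is -hit, giving *uhit*.

iwapamod, uhit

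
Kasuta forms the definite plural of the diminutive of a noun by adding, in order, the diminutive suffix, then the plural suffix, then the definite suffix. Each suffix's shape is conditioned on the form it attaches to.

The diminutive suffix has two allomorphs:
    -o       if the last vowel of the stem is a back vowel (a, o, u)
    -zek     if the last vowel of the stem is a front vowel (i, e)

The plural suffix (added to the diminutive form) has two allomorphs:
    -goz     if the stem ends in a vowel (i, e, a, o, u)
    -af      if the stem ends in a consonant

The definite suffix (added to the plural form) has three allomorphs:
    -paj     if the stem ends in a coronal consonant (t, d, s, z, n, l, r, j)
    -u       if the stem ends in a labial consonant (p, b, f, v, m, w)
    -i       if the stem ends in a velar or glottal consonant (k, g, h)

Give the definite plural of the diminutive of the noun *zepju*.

zepjuogozpaj

The last vowel of *zepju* is /u/, which is a back vowel, so the diminutive suffix is -o, giving *zepjuo*.
The final sound of the diminutive form *zepjuo* is /o/, which is a vowel, so the plural suffix is -goz, giving *zepjuogoz*.
The plural form *zepjuogoz* — final consonant /z/ (coronal) → -paj → *zepjuogozpaj*.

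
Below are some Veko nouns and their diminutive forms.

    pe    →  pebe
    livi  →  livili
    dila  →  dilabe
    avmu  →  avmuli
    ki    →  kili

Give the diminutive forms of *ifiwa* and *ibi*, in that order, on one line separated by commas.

ifiwabe, ibili

The suffix is conditioned by the last vowel: -li when the last vowel of the stem is a high vowel (*livi*, *avmu*, *ki*); -be when the last vowel of the stem is a non-high vowel (*pe*, *dila*).
*ifiwa* — last vowel /a/ (a non-high vowel) → -be → *ifiwabe*.
The last vowel of *ibi* is /i/, which is a high vowel, so the suffix is -li, giving *ibili*.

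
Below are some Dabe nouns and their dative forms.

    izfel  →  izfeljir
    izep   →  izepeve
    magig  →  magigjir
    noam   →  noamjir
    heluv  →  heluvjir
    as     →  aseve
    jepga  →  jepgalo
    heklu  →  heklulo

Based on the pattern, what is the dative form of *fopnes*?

The suffix is conditioned by the final sound: -eve when the stem ends in a voiceless consonant (*izep*, *as*); -jir when the stem ends in a voiced consonant (*izfel*, *magig*, *noam*, *heluv*); -lo when the stem ends in a vowel (*jepga*, *heklu*).
*fopnes* — final sound /s/ (a voiceless consonant) → -eve → *fopneseve*.

fopneseve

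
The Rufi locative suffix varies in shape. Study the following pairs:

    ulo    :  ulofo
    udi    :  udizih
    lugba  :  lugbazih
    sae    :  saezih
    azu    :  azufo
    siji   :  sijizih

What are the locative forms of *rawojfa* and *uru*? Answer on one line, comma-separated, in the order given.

The alternation tracks the last vowel of the stem — -fo when the last vowel of the stem is a rounded vowel (*ulo*, *azu*); -zih when the last vowel of the stem is an unrounded vowel (*udi*, *lugba*, *sae*, *siji*).
*rawojfa*: last vowel = /a/, an unrounded vowel → -zih → *rawojfazih*.
Since the last vowel of *uru* is /u/ (a rounded vowel), it takes -fo, giving *urufo*.

rawojfazih, urufo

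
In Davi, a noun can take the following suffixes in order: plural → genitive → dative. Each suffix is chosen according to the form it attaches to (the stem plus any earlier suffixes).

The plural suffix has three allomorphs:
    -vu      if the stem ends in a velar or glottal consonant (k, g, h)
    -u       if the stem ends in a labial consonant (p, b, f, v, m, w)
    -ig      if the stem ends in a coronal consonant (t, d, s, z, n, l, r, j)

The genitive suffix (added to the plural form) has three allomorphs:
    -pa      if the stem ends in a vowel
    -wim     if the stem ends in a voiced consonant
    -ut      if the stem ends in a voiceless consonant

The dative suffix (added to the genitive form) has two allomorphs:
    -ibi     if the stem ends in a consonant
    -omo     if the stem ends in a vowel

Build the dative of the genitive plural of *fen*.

*fen* — final consonant /n/ (coronal) → -ig → *fenig*.
The plural form *fenig*: final sound = /g/, a voiced consonant → -wim → *fenigwim*.
The final sound of the genitive form *fenigwim* is /m/, which is a consonant, so the dative suffix is -ibi, giving *fenigwimibi*.

fenigwimibi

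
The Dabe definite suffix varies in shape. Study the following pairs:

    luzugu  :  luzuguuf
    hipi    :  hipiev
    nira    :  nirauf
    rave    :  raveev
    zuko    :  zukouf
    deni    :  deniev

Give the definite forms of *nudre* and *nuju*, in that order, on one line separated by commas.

nudreev, nujuuf

Looking at the last vowel of each stem: -ev when the last vowel of the stem is a front vowel (*hipi*, *rave*, *deni*); -uf when the last vowel of the stem is a back vowel (*luzugu*, *nira*, *zuko*).
*nudre* — last vowel /e/ (a front vowel) → -ev → *nudreev*.
The last vowel of *nuju* is /u/, which is a back vowel, so the suffix is -uf, giving *nujuuf*.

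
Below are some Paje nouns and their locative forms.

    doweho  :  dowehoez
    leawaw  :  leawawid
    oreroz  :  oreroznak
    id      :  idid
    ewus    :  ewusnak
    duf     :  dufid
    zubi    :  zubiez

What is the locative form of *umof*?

umofid

The pattern is sibilance of the final sound: -nak when the stem ends in a sibilant (*oreroz*, *ewus*); -id when the stem ends in a non-sibilant consonant (*leawaw*, *id*, *duf*); -ez when the stem ends in a vowel (*doweho*, *zubi*).
The final sound of *umof* is /f/, which is a non-sibilant consonant, so the suffix is -id, giving *umofid*.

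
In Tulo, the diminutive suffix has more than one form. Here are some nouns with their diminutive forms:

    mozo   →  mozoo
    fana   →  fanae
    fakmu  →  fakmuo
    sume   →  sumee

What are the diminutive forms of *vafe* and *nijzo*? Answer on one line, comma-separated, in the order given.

vafee, nijzoo

Looking at the last vowel of each stem: -o when the last vowel of the stem is a rounded vowel (*mozo*, *fakmu*); -e when the last vowel of the stem is an unrounded vowel (*fana*, *sume*).
*vafe* — last vowel /e/ (an unrounded vowel) → -e → *vafee*.
*nijzo*: last vowel = /o/, a rounded vowel → -o → *nijzoo*.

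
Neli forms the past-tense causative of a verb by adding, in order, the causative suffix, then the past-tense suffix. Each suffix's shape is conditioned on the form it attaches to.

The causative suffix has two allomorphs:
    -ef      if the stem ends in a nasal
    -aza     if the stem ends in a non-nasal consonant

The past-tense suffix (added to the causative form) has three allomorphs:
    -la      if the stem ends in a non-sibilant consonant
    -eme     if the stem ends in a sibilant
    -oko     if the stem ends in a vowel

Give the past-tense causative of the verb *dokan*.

dokanefla

*dokan* — final consonant /n/ (a nasal) → -ef → *dokanef*.
Since the final sound of the causative form *dokanef* is /f/ (a non-sibilant consonant), it takes -la, giving *dokanefla*.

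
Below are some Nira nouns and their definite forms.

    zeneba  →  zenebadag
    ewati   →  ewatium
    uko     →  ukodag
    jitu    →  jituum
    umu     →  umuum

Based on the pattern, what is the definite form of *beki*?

Looking at the last vowel of each stem: -um when the last vowel of the stem is a high vowel (*ewati*, *jitu*, *umu*); -dag when the last vowel of the stem is a non-high vowel (*zeneba*, *uko*).
*beki*: last vowel = /i/, a high vowel → -um → *bekium*.

bekium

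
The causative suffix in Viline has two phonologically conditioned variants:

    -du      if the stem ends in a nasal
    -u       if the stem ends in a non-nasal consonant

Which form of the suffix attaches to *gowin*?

-du

Since the final consonant of *gowin* is /n/ (a nasal), it takes -du.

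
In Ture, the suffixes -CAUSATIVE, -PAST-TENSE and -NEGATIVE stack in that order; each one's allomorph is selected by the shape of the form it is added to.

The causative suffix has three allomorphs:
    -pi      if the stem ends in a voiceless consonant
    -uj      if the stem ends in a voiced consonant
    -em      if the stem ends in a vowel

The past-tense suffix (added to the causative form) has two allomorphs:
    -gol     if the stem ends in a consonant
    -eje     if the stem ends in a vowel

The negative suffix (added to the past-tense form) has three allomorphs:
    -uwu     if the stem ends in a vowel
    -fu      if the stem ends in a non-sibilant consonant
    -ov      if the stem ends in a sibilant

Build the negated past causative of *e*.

The final sound of *e* is /e/, which is a vowel, so the causative suffix is -em, giving *eem*.
The causative form *eem* — final sound /m/ (a consonant) → -gol → *eemgol*.
The final sound of the past-tense form *eemgol* is /l/, which is a non-sibilant consonant, so the negative suffix is -fu, giving *eemgolfu*.

eemgolfu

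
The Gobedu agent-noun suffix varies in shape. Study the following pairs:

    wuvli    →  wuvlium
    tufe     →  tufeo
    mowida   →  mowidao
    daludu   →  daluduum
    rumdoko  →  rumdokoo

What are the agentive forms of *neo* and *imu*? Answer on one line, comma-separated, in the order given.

neoo, imuum

The pattern is height harmony: -um when the last vowel of the stem is a high vowel (*wuvli*, *daludu*); -o when the last vowel of the stem is a non-high vowel (*tufe*, *mowida*, *rumdoko*).
Since the last vowel of *neo* is /o/ (a non-high vowel), it takes -o, giving *neoo*.
*imu* — last vowel /u/ (a high vowel) → -um → *imuum*.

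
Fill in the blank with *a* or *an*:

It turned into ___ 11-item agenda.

an

The indefinite article is chosen by the initial *sound* of the following word, not its spelling.
The number *11* is spoken "eleven", beginning with /ɪˈlɛvən/ — a vowel sound.
So the article is *an*: It turned into an 11-item agenda.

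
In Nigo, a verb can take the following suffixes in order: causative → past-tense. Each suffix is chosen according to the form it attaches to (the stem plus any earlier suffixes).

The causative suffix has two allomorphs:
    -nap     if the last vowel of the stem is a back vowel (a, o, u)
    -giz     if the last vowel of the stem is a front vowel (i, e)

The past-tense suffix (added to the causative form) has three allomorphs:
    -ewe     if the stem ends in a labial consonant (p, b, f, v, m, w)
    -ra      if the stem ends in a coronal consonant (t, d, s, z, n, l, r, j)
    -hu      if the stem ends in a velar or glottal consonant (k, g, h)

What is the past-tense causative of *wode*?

The last vowel of *wode* is /e/, which is a front vowel, so the causative suffix is -giz, giving *wodegiz*.
The causative form *wodegiz* — final consonant /z/ (coronal) → -ra → *wodegizra*.

wodegizra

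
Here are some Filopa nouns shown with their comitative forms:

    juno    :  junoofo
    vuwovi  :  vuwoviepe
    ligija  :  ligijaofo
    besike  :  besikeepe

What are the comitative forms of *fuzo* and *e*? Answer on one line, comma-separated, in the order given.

The alternation tracks the last vowel of the stem — -epe when the last vowel of the stem is a front vowel (*vuwovi*, *besike*); -ofo when the last vowel of the stem is a back vowel (*juno*, *ligija*).
The last vowel of *fuzo* is /o/, which is a back vowel, so the suffix is -ofo, giving *fuzoofo*.
The last vowel of *e* is /e/, which is a front vowel, so the suffix is -epe, giving *eepe*.

fuzoofo, eepe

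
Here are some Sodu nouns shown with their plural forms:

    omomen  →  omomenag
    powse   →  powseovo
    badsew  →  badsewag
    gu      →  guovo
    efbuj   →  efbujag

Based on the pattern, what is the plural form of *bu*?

The alternation tracks the final sound of the stem — -ag when the stem ends in a consonant (*omomen*, *badsew*, *efbuj*); -ovo when the stem ends in a vowel (*powse*, *gu*).
Since the final sound of *bu* is /u/ (a vowel), it takes -ovo, giving *buovo*.

buovo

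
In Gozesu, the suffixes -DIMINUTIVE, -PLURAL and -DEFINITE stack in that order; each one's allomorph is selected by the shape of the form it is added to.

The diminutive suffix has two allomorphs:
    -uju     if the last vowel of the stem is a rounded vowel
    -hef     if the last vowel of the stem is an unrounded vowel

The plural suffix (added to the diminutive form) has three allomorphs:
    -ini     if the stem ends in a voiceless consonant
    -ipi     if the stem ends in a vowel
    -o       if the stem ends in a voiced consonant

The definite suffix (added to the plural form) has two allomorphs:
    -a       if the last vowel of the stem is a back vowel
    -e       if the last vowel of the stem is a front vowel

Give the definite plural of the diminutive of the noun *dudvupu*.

Since the last vowel of *dudvupu* is /u/ (a rounded vowel), it takes -uju, giving *dudvupuuju*.
Since the final sound of the diminutive form *dudvupuuju* is /u/ (a vowel), it takes -ipi, giving *dudvupuujuipi*.
Since the last vowel of the plural form *dudvupuujuipi* is /i/ (a front vowel), it takes -e, giving *dudvupuujuipie*.

dudvupuujuipie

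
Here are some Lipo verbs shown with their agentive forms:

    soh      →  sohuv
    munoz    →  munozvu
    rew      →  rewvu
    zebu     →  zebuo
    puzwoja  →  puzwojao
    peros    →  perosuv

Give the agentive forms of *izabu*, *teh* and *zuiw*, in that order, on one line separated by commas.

The pattern is voicing of the final sound: -uv when the stem ends in a voiceless consonant (*soh*, *peros*); -vu when the stem ends in a voiced consonant (*munoz*, *rew*); -o when the stem ends in a vowel (*zebu*, *puzwoja*).
The final sound of *izabu* is /u/, which is a vowel, so the suffix is -o, giving *izabuo*.
The final sound of *teh* is /h/, which is a voiceless consonant, so the suffix is -uv, giving *tehuv*.
Since the final sound of *zuiw* is /w/ (a voiced consonant), it takes -vu, giving *zuiwvu*.

izabuo, tehuv, zuiwvu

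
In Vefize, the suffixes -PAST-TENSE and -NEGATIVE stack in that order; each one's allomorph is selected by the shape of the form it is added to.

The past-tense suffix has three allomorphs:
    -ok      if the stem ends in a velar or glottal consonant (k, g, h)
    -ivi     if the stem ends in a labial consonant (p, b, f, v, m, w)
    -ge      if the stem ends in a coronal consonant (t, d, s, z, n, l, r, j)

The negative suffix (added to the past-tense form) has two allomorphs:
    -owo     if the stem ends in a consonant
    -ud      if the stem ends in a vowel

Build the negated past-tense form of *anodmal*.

anodmalgeud

*anodmal* — final consonant /l/ (coronal) → -ge → *anodmalge*.
The past-tense form *anodmalge* — final sound /e/ (a vowel) → -ud → *anodmalgeud*.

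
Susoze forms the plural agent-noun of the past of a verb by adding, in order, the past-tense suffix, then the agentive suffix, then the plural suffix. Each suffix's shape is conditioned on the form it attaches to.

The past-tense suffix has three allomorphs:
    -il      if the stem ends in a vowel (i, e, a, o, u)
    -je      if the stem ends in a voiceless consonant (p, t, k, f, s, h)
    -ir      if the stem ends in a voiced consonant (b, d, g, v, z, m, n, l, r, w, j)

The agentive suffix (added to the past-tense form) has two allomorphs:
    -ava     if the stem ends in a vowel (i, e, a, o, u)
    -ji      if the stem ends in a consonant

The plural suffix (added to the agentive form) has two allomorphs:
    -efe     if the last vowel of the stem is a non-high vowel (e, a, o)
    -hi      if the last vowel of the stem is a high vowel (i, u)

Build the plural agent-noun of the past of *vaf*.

*vaf* — final sound /f/ (a voiceless consonant) → -je → *vafje*.
Since the final sound of the past-tense form *vafje* is /e/ (a vowel), it takes -ava, giving *vafjeava*.
Since the last vowel of the agentive form *vafjeava* is /a/ (a non-high vowel), it takes -efe, giving *vafjeavaefe*.

vafjeavaefe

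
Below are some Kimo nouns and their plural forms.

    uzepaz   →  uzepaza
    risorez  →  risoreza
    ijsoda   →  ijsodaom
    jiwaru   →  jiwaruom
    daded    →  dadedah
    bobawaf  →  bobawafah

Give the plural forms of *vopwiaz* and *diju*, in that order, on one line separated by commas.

vopwiaza, dijuom

The suffix is conditioned by the final sound: -a when the stem ends in a sibilant (*uzepaz*, *risorez*); -ah when the stem ends in a non-sibilant consonant (*daded*, *bobawaf*); -om when the stem ends in a vowel (*ijsoda*, *jiwaru*).
*vopwiaz* — final sound /z/ (a sibilant) → -a → *vopwiaza*.
Since the final sound of *diju* is /u/ (a vowel), it takes -om, giving *dijuom*.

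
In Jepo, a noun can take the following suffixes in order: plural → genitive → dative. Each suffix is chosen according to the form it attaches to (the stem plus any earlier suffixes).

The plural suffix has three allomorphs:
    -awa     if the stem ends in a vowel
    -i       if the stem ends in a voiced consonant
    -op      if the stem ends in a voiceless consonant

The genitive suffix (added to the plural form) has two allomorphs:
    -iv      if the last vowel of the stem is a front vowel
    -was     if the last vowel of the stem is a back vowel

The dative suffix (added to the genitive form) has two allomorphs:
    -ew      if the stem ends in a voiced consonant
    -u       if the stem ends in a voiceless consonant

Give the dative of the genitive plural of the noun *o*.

*o* — final sound /o/ (a vowel) → -awa → *oawa*.
The plural form *oawa* — last vowel /a/ (a back vowel) → -was → *oawawas*.
Since the final consonant of the genitive form *oawawas* is /s/ (voiceless), it takes -u, giving *oawawasu*.

oawawasu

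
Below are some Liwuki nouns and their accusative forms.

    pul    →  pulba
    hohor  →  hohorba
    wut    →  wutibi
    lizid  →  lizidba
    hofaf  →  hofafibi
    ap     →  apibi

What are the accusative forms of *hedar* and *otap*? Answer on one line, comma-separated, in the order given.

The suffix is conditioned by the final consonant: -ibi when the stem ends in a voiceless consonant (*wut*, *hofaf*, *ap*); -ba when the stem ends in a voiced consonant (*pul*, *hohor*, *lizid*).
*hedar* — final consonant /r/ (voiced) → -ba → *hedarba*.
Since the final consonant of *otap* is /p/ (voiceless), it takes -ibi, giving *otapibi*.

hedarba, otapibi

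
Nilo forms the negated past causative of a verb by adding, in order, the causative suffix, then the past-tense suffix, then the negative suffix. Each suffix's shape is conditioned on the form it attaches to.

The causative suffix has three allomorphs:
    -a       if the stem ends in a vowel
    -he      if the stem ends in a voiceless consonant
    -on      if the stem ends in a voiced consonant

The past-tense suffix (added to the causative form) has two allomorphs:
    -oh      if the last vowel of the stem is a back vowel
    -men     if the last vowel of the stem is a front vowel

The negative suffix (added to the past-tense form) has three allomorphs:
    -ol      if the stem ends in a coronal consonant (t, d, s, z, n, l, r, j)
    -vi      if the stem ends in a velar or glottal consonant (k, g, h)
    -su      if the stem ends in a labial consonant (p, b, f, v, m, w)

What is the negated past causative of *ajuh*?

*ajuh* — final sound /h/ (a voiceless consonant) → -he → *ajuhhe*.
The last vowel of the causative form *ajuhhe* is /e/, which is a front vowel, so the past-tense suffix is -men, giving *ajuhhemen*.
The past-tense form *ajuhhemen*: final consonant = /n/, coronal → -ol → *ajuhhemenol*.

ajuhhemenol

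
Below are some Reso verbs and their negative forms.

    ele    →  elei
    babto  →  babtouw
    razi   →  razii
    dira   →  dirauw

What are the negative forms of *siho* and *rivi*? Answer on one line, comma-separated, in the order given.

The alternation tracks the last vowel of the stem — -i when the last vowel of the stem is a front vowel (*ele*, *razi*); -uw when the last vowel of the stem is a back vowel (*babto*, *dira*).
Since the last vowel of *siho* is /o/ (a back vowel), it takes -uw, giving *sihouw*.
The last vowel of *rivi* is /i/, which is a front vowel, so the suffix is -i, giving *rivii*.

sihouw, rivii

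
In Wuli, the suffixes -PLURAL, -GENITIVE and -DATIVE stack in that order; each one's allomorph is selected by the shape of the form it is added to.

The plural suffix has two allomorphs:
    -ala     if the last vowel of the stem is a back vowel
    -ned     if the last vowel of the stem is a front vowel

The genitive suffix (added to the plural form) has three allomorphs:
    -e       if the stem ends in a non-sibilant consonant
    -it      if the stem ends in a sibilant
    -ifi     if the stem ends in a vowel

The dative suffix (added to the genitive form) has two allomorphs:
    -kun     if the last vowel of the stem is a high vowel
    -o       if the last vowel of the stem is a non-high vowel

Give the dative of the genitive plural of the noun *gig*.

*gig* — last vowel /i/ (a front vowel) → -ned → *gigned*.
The final sound of the plural form *gigned* is /d/, which is a non-sibilant consonant, so the genitive suffix is -e, giving *gignede*.
The genitive form *gignede* — last vowel /e/ (a non-high vowel) → -o → *gignedeo*.

gignedeo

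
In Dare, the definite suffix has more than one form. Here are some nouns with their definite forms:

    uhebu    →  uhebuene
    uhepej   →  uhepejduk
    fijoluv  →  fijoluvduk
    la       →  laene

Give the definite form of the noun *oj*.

The alternation tracks the final sound of the stem — -duk when the stem ends in a consonant (*uhepej*, *fijoluv*); -ene when the stem ends in a vowel (*uhebu*, *la*).
*oj* — final sound /j/ (a consonant) → -duk → *ojduk*.

ojduk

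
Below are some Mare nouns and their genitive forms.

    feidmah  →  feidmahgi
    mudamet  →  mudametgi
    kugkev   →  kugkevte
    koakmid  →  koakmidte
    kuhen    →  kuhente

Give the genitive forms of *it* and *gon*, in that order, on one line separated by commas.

itgi, gonte

The pattern is voicing of the final consonant: -gi when the stem ends in a voiceless consonant (*feidmah*, *mudamet*); -te when the stem ends in a voiced consonant (*kugkev*, *koakmid*, *kuhen*).
The final consonant of *it* is /t/, which is voiceless, so the suffix is -gi, giving *itgi*.
The final consonant of *gon* is /n/, which is voiced, so the suffix is -te, giving *gonte*.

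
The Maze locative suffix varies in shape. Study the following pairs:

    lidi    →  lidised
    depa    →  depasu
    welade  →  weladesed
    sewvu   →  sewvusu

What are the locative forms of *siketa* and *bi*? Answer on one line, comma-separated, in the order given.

The suffix is conditioned by the last vowel: -sed when the last vowel of the stem is a front vowel (*lidi*, *welade*); -su when the last vowel of the stem is a back vowel (*depa*, *sewvu*).
Since the last vowel of *siketa* is /a/ (a back vowel), it takes -su, giving *siketasu*.
Since the last vowel of *bi* is /i/ (a front vowel), it takes -sed, giving *bised*.

siketasu, bised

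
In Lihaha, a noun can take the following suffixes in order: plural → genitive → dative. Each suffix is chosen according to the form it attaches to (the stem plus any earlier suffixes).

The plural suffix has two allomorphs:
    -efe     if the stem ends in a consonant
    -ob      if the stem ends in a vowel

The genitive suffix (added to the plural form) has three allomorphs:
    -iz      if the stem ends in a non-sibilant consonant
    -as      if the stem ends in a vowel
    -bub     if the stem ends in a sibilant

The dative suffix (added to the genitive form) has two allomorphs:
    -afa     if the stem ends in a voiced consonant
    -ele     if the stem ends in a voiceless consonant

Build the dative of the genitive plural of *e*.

Since the final sound of *e* is /e/ (a vowel), it takes -ob, giving *eob*.
Since the final sound of the plural form *eob* is /b/ (a non-sibilant consonant), it takes -iz, giving *eobiz*.
The final consonant of the genitive form *eobiz* is /z/, which is voiced, so the dative suffix is -afa, giving *eobizafa*.

eobizafa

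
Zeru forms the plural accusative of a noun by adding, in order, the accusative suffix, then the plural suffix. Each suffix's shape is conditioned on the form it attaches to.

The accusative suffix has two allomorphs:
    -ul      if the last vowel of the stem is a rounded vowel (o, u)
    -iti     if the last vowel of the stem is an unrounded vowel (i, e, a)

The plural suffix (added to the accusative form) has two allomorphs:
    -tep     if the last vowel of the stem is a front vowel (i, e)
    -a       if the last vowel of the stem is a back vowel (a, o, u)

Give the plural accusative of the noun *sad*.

sadititep

Since the last vowel of *sad* is /a/ (an unrounded vowel), it takes -iti, giving *saditi*.
The accusative form *saditi* — last vowel /i/ (a front vowel) → -tep → *sadititep*.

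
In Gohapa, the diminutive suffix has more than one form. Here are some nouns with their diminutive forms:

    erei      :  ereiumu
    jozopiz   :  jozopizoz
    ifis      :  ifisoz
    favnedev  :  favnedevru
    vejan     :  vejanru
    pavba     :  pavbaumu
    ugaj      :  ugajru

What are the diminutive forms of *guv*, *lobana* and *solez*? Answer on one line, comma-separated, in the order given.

Looking at the final sound of each stem: -oz when the stem ends in a sibilant (*jozopiz*, *ifis*); -ru when the stem ends in a non-sibilant consonant (*favnedev*, *vejan*, *ugaj*); -umu when the stem ends in a vowel (*erei*, *pavba*).
The final sound of *guv* is /v/, which is a non-sibilant consonant, so the suffix is -ru, giving *guvru*.
The final sound of *lobana* is /a/, which is a vowel, so the suffix is -umu, giving *lobanaumu*.
*solez* — final sound /z/ (a sibilant) → -oz → *solezoz*.

guvru, lobanaumu, solezoz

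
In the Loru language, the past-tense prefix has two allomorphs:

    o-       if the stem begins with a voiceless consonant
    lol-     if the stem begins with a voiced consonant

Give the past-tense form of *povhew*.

opovhew

*povhew*: first consonant = /p/, voiceless → o- → *opovhew*.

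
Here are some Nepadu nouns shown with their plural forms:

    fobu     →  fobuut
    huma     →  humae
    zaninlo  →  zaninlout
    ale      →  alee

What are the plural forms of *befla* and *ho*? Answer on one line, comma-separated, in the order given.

beflae, hout

The pattern is rounding harmony: -ut when the last vowel of the stem is a rounded vowel (*fobu*, *zaninlo*); -e when the last vowel of the stem is an unrounded vowel (*huma*, *ale*).
*befla* — last vowel /a/ (an unrounded vowel) → -e → *beflae*.
*ho* — last vowel /o/ (a rounded vowel) → -ut → *hout*.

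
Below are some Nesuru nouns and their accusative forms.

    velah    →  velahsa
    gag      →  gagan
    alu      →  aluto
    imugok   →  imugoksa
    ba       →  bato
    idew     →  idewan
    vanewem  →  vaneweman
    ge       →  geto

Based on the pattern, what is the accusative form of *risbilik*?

risbiliksa

The suffix is conditioned by the final sound: -sa when the stem ends in a voiceless consonant (*velah*, *imugok*); -an when the stem ends in a voiced consonant (*gag*, *idew*, *vanewem*); -to when the stem ends in a vowel (*alu*, *ba*, *ge*).
*risbilik*: final sound = /k/, a voiceless consonant → -sa → *risbiliksa*.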